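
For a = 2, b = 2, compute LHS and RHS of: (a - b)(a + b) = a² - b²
LHS = (2 - 2)(2 + 2) = 0
RHS = 2² - 2² = 0

LHS = RHS: the two sides agree.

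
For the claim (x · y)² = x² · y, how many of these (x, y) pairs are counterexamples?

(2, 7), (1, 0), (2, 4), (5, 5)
3

Testing each pair:
(2, 7): LHS = 196, RHS = 28 → counterexample
(1, 0): LHS = 0, RHS = 0 → satisfies claim
(2, 4): LHS = 64, RHS = 16 → counterexample
(5, 5): LHS = 625, RHS = 125 → counterexample

That makes 3 counterexamples.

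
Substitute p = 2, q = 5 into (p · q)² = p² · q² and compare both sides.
LHS = (2 · 5)² = 100
RHS = 2² · 5² = 100

LHS = RHS: the two sides agree.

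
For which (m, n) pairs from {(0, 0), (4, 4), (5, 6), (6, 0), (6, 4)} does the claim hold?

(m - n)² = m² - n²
(0, 0), (4, 4), (6, 0)

Testing each pair:
(0, 0): LHS = 0, RHS = 0 → holds
(4, 4): LHS = 0, RHS = 0 → holds
(5, 6): LHS = 1, RHS = -11 → fails
(6, 0): LHS = 36, RHS = 36 → holds
(6, 4): LHS = 4, RHS = 20 → fails

3 of 5 pairs satisfy the claim.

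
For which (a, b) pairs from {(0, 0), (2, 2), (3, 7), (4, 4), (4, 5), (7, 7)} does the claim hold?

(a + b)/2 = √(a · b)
(0, 0), (2, 2), (4, 4), (7, 7)

Testing each pair:
(0, 0): LHS = 0, RHS = 0 → holds
(2, 2): LHS = 2, RHS = 2 → holds
(3, 7): LHS = 5, RHS = √(21) ≈ 4.583 → fails
(4, 4): LHS = 4, RHS = 4 → holds
(4, 5): LHS = 9/2, RHS = 2·√(5) ≈ 4.472 → fails
(7, 7): LHS = 7, RHS = 7 → holds

4 of 6 pairs satisfy the claim.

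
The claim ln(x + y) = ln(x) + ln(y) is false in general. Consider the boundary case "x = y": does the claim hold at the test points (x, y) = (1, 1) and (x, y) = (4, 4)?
At (1, 1): LHS = ln(2) ≈ 0.6931 ≠ RHS = 0
At (4, 4): LHS = ln(8) ≈ 2.079 ≠ RHS = 2·ln(4) ≈ 2.773

Answer: No, fails at both test points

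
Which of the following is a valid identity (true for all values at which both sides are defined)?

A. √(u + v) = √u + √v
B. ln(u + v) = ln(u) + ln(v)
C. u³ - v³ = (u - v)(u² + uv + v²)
A: fails at (2, 2) — LHS = 2, RHS = 2·√(2) ≈ 2.828.
B: fails at (3, 3) — LHS = ln(6) ≈ 1.792, RHS = 2·ln(3) ≈ 2.197.
C: holds — e.g. at (4, 6), both sides equal -152.

Answer: C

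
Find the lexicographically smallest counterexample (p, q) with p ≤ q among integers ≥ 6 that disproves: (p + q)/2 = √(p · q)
Substituting (6, 7) into the claim:
LHS = (6 + 7)/2 = 13/2
RHS = √(6 · 7) = √(42) ≈ 6.481

Since LHS ≠ RHS, this pair disproves the claim, and no lexicographically smaller pair (p ≤ q, integers ≥ 6) does.

For instance (7, 12) is also a counterexample (LHS = 19/2, RHS = 2·√(21) ≈ 9.165), but it's lexicographically larger.

Answer: (p, q) = (6, 7)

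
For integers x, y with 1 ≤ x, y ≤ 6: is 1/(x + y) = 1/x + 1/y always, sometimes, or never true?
The claim fails for every pair in the range. For instance at (x, y) = (5, 3): LHS = 1/8, RHS = 8/15.

Answer: Never true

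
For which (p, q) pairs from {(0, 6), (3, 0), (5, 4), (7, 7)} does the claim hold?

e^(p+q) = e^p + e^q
None

Testing each pair:
(0, 6): LHS = e^6 ≈ 403.4, RHS = 1 + e^6 ≈ 404.4 → fails
(3, 0): LHS = e^3 ≈ 20.09, RHS = 1 + e^3 ≈ 21.09 → fails
(5, 4): LHS = e^9 ≈ 8103, RHS = e^4 + e^5 ≈ 203 → fails
(7, 7): LHS = e^14 ≈ 1202604.3, RHS = 2·e^7 ≈ 2193 → fails

No pair satisfies the claim.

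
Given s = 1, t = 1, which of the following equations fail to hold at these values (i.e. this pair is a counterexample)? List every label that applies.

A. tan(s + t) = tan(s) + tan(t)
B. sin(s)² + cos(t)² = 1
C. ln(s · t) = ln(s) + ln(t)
Evaluating each claim at the given values:
A. LHS = tan(2) ≈ -2.185, RHS = 2·tan(1) ≈ 3.115 → fails here (LHS ≠ RHS)
B. LHS = cos(1)² + sin(1)² = 1, RHS = 1 → holds here (LHS = RHS)
C. LHS = 0, RHS = 0 → holds here (LHS = RHS)

Answer: A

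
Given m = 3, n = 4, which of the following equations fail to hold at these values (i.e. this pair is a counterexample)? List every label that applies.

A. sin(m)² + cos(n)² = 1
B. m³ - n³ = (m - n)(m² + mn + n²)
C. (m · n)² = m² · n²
A

Evaluating each claim at the given values:
A. LHS = sin(3)² + cos(4)² ≈ 0.4472, RHS = 1 → fails here (LHS ≠ RHS)
B. LHS = -37, RHS = -37 → holds here (LHS = RHS)
C. LHS = 144, RHS = 144 → holds here (LHS = RHS)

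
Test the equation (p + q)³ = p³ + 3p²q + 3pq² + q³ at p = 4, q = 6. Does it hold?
Holds

Substituting p = 4, q = 6:

LHS = (4 + 6)³ = 1000
RHS = 4³ + 3·4²·6 + 3·4·6² + 6³ = 1000

LHS = RHS, so the equation holds at this point.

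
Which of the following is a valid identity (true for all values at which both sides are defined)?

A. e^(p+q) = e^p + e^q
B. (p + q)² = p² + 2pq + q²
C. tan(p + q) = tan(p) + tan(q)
A: fails at (4, 5) — LHS = e^9 ≈ 8103, RHS = e^4 + e^5 ≈ 203.
B: holds — e.g. at (1, 2), both sides equal 9.
C: fails at (3, 5) — LHS = tan(8) ≈ -6.8, RHS = tan(5) + tan(3) ≈ -3.523.

Answer: B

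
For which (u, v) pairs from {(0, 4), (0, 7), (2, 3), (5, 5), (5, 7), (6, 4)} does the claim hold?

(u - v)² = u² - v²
(5, 5)

Testing each pair:
(0, 4): LHS = 16, RHS = -16 → fails
(0, 7): LHS = 49, RHS = -49 → fails
(2, 3): LHS = 1, RHS = -5 → fails
(5, 5): LHS = 0, RHS = 0 → holds
(5, 7): LHS = 4, RHS = -24 → fails
(6, 4): LHS = 4, RHS = 20 → fails

1 of 6 pairs satisfies the claim.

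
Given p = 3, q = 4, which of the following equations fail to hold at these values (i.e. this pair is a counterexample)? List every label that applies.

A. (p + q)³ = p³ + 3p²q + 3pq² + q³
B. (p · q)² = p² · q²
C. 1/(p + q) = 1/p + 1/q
C

Evaluating each claim at the given values:
A. LHS = 343, RHS = 343 → holds here (LHS = RHS)
B. LHS = 144, RHS = 144 → holds here (LHS = RHS)
C. LHS = 1/7, RHS = 7/12 → fails here (LHS ≠ RHS)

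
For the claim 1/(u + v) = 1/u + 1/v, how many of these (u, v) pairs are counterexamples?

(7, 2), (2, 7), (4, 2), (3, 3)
4

Testing each pair:
(7, 2): LHS = 1/9, RHS = 9/14 → counterexample
(2, 7): LHS = 1/9, RHS = 9/14 → counterexample
(4, 2): LHS = 1/6, RHS = 3/4 → counterexample
(3, 3): LHS = 1/6, RHS = 2/3 → counterexample

That makes 4 counterexamples.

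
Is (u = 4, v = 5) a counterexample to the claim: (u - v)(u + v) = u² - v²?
Substituting u = 4, v = 5:
LHS = (4 - 5)(4 + 5) = -9
RHS = 4² - 5² = -9

The sides agree, so this pair does not disprove the claim.

Answer: No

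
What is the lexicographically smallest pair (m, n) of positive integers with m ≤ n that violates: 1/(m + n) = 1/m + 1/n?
Substituting (1, 1) into the claim:
LHS = 1/(1 + 1) = 1/2
RHS = 1/1 + 1/1 = 2

Since LHS ≠ RHS, this pair disproves the claim, and no lexicographically smaller pair (m ≤ n, positive integers) does.

For instance (2, 8) is also a counterexample (LHS = 1/10, RHS = 5/8), but it's lexicographically larger.

Answer: (m, n) = (1, 1)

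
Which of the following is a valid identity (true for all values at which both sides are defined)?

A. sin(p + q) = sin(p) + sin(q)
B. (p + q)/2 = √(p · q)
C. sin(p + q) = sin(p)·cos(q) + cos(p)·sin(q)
C

A: fails at (1, 2) — LHS = sin(3) ≈ 0.1411, RHS = sin(1) + sin(2) ≈ 1.751.
B: fails at (4, 6) — LHS = 5, RHS = 2·√(6) ≈ 4.899.
C: holds — e.g. at (4, 5), both sides equal sin(9) ≈ 0.4121.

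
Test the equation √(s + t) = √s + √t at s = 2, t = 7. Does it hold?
Substituting s = 2, t = 7:

LHS = √(2 + 7) = 3
RHS = √2 + √7 = √(2) + √(7) ≈ 4.06

LHS ≠ RHS, so the equation does not hold at this point.

Answer: Fails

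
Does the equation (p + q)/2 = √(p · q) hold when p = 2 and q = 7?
Fails

Substituting p = 2, q = 7:

LHS = (2 + 7)/2 = 9/2
RHS = √(2 · 7) = √(14) ≈ 3.742

LHS ≠ RHS, so the equation does not hold at this point.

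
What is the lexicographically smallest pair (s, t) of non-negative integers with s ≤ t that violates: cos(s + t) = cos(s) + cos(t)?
(s, t) = (0, 0)

Substituting (0, 0) into the claim:
LHS = cos(0 + 0) = 1
RHS = cos(0) + cos(0) = 2

Since LHS ≠ RHS, this pair disproves the claim, and no lexicographically smaller pair (s ≤ t, non-negative integers) does.

For instance (1, 2) is also a counterexample (LHS = cos(3) ≈ -0.99, RHS = cos(2) + cos(1) ≈ 0.1242), but it's lexicographically larger.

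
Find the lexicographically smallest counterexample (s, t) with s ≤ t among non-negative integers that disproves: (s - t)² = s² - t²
Substituting (0, 1) into the claim:
LHS = (0 - 1)² = 1
RHS = 0² - 1² = -1

Since LHS ≠ RHS, this pair disproves the claim, and no lexicographically smaller pair (s ≤ t, non-negative integers) does.

For instance (2, 6) is also a counterexample (LHS = 16, RHS = -32), but it's lexicographically larger.

Answer: (s, t) = (0, 1)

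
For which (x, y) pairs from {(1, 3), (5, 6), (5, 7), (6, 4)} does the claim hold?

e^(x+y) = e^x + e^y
None

Testing each pair:
(1, 3): LHS = e^4 ≈ 54.6, RHS = e + e^3 ≈ 22.8 → fails
(5, 6): LHS = e^11 ≈ 59874.1, RHS = e^5 + e^6 ≈ 551.8 → fails
(5, 7): LHS = e^12 ≈ 162754.8, RHS = e^5 + e^7 ≈ 1245 → fails
(6, 4): LHS = e^10 ≈ 22026.5, RHS = e^4 + e^6 ≈ 458 → fails

No pair satisfies the claim.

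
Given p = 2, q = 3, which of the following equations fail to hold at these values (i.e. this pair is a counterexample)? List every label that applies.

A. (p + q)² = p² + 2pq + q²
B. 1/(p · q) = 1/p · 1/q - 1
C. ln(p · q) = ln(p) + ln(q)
Evaluating each claim at the given values:
A. LHS = 25, RHS = 25 → holds here (LHS = RHS)
B. LHS = 1/6, RHS = -5/6 → fails here (LHS ≠ RHS)
C. LHS = ln(6) ≈ 1.792, RHS = ln(2) + ln(3) ≈ 1.792 → holds here (LHS = RHS)

Answer: B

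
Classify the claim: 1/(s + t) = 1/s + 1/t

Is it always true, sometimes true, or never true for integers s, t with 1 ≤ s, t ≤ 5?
The claim fails for every pair in the range. For instance at (s, t) = (3, 3): LHS = 1/6, RHS = 2/3.

Answer: Never true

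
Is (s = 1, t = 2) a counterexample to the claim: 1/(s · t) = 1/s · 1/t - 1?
Substituting s = 1, t = 2:
LHS = 1/(1 · 2) = 1/2
RHS = 1/1 · 1/2 - 1 = -1/2

Since LHS ≠ RHS, this pair disproves the claim.

Answer: Yes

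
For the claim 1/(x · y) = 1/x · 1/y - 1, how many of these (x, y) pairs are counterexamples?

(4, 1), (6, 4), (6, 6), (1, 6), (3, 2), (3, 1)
6

Testing each pair:
(4, 1): LHS = 1/4, RHS = -3/4 → counterexample
(6, 4): LHS = 1/24, RHS = -23/24 → counterexample
(6, 6): LHS = 1/36, RHS = -35/36 → counterexample
(1, 6): LHS = 1/6, RHS = -5/6 → counterexample
(3, 2): LHS = 1/6, RHS = -5/6 → counterexample
(3, 1): LHS = 1/3, RHS = -2/3 → counterexample

That makes 6 counterexamples.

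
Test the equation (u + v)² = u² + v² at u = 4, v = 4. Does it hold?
Fails

Substituting u = 4, v = 4:

LHS = (4 + 4)² = 64
RHS = 4² + 4² = 32

LHS ≠ RHS, so the equation does not hold at this point.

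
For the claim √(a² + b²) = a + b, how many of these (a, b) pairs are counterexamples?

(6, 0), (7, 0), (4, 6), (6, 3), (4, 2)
3

Testing each pair:
(6, 0): LHS = 6, RHS = 6 → satisfies claim
(7, 0): LHS = 7, RHS = 7 → satisfies claim
(4, 6): LHS = 2·√(13) ≈ 7.211, RHS = 10 → counterexample
(6, 3): LHS = 3·√(5) ≈ 6.708, RHS = 9 → counterexample
(4, 2): LHS = 2·√(5) ≈ 4.472, RHS = 6 → counterexample

That makes 3 counterexamples.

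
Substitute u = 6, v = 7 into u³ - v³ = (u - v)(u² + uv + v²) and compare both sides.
LHS = 6³ - 7³ = -127
RHS = (6 - 7)(6² + 6·7 + 7²) = -127

LHS = RHS: the two sides agree.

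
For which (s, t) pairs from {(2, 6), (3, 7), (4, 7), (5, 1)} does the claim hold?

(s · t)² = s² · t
(5, 1)

Testing each pair:
(2, 6): LHS = 144, RHS = 24 → fails
(3, 7): LHS = 441, RHS = 63 → fails
(4, 7): LHS = 784, RHS = 112 → fails
(5, 1): LHS = 25, RHS = 25 → holds

1 of 4 pairs satisfies the claim.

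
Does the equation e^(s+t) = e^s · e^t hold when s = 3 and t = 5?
Substituting s = 3, t = 5:

LHS = e^(3+5) = e^8 ≈ 2981
RHS = e^3 · e^5 = e^8 ≈ 2981

LHS = RHS, so the equation holds at this point.

Answer: Holds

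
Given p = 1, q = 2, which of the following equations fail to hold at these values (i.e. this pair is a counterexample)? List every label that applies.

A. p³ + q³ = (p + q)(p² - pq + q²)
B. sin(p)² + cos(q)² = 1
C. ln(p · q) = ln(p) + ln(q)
B

Evaluating each claim at the given values:
A. LHS = 9, RHS = 9 → holds here (LHS = RHS)
B. LHS = cos(2)² + sin(1)² ≈ 0.8813, RHS = 1 → fails here (LHS ≠ RHS)
C. LHS = ln(2) ≈ 0.6931, RHS = ln(2) ≈ 0.6931 → holds here (LHS = RHS)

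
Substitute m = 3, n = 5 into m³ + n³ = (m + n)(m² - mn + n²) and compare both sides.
LHS = 3³ + 5³ = 152
RHS = (3 + 5)(3² - 3·5 + 5²) = 152

LHS = RHS: the two sides agree.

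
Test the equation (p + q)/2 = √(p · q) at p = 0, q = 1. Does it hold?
Substituting p = 0, q = 1:

LHS = (0 + 1)/2 = 1/2
RHS = √(0 · 1) = 0

LHS ≠ RHS, so the equation does not hold at this point.

Answer: Fails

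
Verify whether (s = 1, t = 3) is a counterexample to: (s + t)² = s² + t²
Substituting s = 1, t = 3:
LHS = (1 + 3)² = 16
RHS = 1² + 3² = 10

Since LHS ≠ RHS, this pair disproves the claim.

Answer: Yes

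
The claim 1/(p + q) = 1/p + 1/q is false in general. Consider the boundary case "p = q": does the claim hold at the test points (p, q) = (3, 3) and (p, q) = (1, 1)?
At (3, 3): LHS = 1/6 ≠ RHS = 2/3
At (1, 1): LHS = 1/2 ≠ RHS = 2

Answer: No, fails at both test points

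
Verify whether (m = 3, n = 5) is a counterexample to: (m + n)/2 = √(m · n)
Substituting m = 3, n = 5:
LHS = (3 + 5)/2 = 4
RHS = √(3 · 5) = √(15) ≈ 3.873

Since LHS ≠ RHS, this pair disproves the claim.

Answer: Yes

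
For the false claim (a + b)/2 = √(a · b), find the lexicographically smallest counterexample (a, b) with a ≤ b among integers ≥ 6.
At (6, 6): both sides equal 6, so it holds there.

Substituting (6, 7) into the claim:
LHS = (6 + 7)/2 = 13/2
RHS = √(6 · 7) = √(42) ≈ 6.481

Since LHS ≠ RHS, this pair disproves the claim, and no lexicographically smaller pair (a ≤ b, integers ≥ 6) does.

For instance (8, 13) is also a counterexample (LHS = 21/2, RHS = 2·√(26) ≈ 10.2), but it's lexicographically larger.

Answer: (a, b) = (6, 7)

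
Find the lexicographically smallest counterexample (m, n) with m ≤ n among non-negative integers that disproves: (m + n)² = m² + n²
(m, n) = (1, 1)

At (0, 3): both sides equal 9, so it holds there.

Substituting (1, 1) into the claim:
LHS = (1 + 1)² = 4
RHS = 1² + 1² = 2

Since LHS ≠ RHS, this pair disproves the claim, and no lexicographically smaller pair (m ≤ n, non-negative integers) does.

For instance (1, 3) is also a counterexample (LHS = 16, RHS = 10), but it's lexicographically larger.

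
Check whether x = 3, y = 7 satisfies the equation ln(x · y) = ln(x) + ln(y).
Holds

Substituting x = 3, y = 7:

LHS = ln(3 · 7) = ln(21) ≈ 3.045
RHS = ln(3) + ln(7) ≈ 3.045

LHS = RHS, so the equation holds at this point.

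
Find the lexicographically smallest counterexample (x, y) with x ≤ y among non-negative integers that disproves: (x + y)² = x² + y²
At (0, 1): both sides equal 1, so it holds there.

Substituting (1, 1) into the claim:
LHS = (1 + 1)² = 4
RHS = 1² + 1² = 2

Since LHS ≠ RHS, this pair disproves the claim, and no lexicographically smaller pair (x ≤ y, non-negative integers) does.

For instance (1, 4) is also a counterexample (LHS = 25, RHS = 17), but it's lexicographically larger.

Answer: (x, y) = (1, 1)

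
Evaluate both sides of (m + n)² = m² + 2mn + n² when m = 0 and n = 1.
LHS = (0 + 1)² = 1
RHS = 0² + 2·0·1 + 1² = 1

LHS = RHS: the two sides agree.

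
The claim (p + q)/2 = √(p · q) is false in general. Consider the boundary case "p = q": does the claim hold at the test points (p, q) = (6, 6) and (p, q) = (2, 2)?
Yes, holds at both test points

At (6, 6): LHS = 6, RHS = 6 → equal
At (2, 2): LHS = 2, RHS = 2 → equal

So the claim does hold at both of these boundary points, even though it is not an identity.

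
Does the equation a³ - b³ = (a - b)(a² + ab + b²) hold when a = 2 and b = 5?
Holds

Substituting a = 2, b = 5:

LHS = 2³ - 5³ = -117
RHS = (2 - 5)(2² + 2·5 + 5²) = -117

LHS = RHS, so the equation holds at this point.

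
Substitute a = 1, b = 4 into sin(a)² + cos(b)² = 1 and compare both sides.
LHS = sin(1)² + cos(4)² ≈ 1.135
RHS = 1

LHS ≠ RHS (they differ by about 0.1353), so the equation does not hold here.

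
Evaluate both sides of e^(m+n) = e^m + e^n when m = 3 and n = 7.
LHS = e^(3+7) = e^10 ≈ 22026.5
RHS = e^3 + e^7 ≈ 1117

LHS ≠ RHS (they differ by about 20909.7), so the equation does not hold here.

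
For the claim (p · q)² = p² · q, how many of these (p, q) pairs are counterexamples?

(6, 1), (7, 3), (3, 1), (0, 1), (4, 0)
Testing each pair:
(6, 1): LHS = 36, RHS = 36 → satisfies claim
(7, 3): LHS = 441, RHS = 147 → counterexample
(3, 1): LHS = 9, RHS = 9 → satisfies claim
(0, 1): LHS = 0, RHS = 0 → satisfies claim
(4, 0): LHS = 0, RHS = 0 → satisfies claim

That makes 1 counterexample.

Answer: 1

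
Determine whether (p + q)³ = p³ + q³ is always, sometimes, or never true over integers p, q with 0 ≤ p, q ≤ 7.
Sometimes true

It holds at (p, q) = (0, 1) (both sides equal 1), but fails at (p, q) = (2, 5) (LHS = 343, RHS = 133).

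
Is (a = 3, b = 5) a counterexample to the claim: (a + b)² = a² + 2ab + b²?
No

Substituting a = 3, b = 5:
LHS = (3 + 5)² = 64
RHS = 3² + 2·3·5 + 5² = 64

The sides agree, so this pair does not disprove the claim.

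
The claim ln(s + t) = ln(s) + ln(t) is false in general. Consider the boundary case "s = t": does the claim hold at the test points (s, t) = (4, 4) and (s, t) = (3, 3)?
At (4, 4): LHS = ln(8) ≈ 2.079 ≠ RHS = 2·ln(4) ≈ 2.773
At (3, 3): LHS = ln(6) ≈ 1.792 ≠ RHS = 2·ln(3) ≈ 2.197

Answer: No, fails at both test points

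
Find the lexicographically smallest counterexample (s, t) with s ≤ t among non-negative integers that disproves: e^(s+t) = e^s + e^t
(s, t) = (0, 0)

Substituting (0, 0) into the claim:
LHS = e^(0+0) = 1
RHS = e^0 + e^0 = 2

Since LHS ≠ RHS, this pair disproves the claim, and no lexicographically smaller pair (s ≤ t, non-negative integers) does.

For instance (2, 3) is also a counterexample (LHS = e^5 ≈ 148.4, RHS = e^2 + e^3 ≈ 27.47), but it's lexicographically larger.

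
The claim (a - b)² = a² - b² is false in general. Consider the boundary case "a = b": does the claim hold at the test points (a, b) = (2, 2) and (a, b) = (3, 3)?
Yes, holds at both test points

At (2, 2): LHS = 0, RHS = 0 → equal
At (3, 3): LHS = 0, RHS = 0 → equal

So the claim does hold at both of these boundary points, even though it is not an identity.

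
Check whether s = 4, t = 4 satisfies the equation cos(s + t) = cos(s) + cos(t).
Fails

Substituting s = 4, t = 4:

LHS = cos(4 + 4) = cos(8) ≈ -0.1455
RHS = cos(4) + cos(4) = 2·cos(4) ≈ -1.307

LHS ≠ RHS, so the equation does not hold at this point.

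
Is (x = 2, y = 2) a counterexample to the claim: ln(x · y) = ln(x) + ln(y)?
No

Substituting x = 2, y = 2:
LHS = ln(2 · 2) = ln(4) ≈ 1.386
RHS = ln(2) + ln(2) = 2·ln(2) ≈ 1.386

The sides agree, so this pair does not disprove the claim.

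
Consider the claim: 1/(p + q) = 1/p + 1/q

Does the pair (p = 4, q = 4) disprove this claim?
Yes

Substituting p = 4, q = 4:
LHS = 1/(4 + 4) = 1/8
RHS = 1/4 + 1/4 = 1/2

Since LHS ≠ RHS, this pair disproves the claim.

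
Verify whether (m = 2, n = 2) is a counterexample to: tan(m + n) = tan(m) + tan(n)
Yes

Substituting m = 2, n = 2:
LHS = tan(2 + 2) = tan(4) ≈ 1.158
RHS = tan(2) + tan(2) = 2·tan(2) ≈ -4.37

Since LHS ≠ RHS, this pair disproves the claim.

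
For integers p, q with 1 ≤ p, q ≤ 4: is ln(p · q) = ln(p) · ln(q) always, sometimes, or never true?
It holds at (p, q) = (1, 1) (both sides equal 0), but fails at (p, q) = (3, 1) (LHS = ln(3) ≈ 1.099, RHS = 0).

Answer: Sometimes true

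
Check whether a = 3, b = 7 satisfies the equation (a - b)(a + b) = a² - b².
Substituting a = 3, b = 7:

LHS = (3 - 7)(3 + 7) = -40
RHS = 3² - 7² = -40

LHS = RHS, so the equation holds at this point.

Answer: Holds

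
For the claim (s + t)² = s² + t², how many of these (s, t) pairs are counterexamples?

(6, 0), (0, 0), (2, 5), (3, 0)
1

Testing each pair:
(6, 0): LHS = 36, RHS = 36 → satisfies claim
(0, 0): LHS = 0, RHS = 0 → satisfies claim
(2, 5): LHS = 49, RHS = 29 → counterexample
(3, 0): LHS = 9, RHS = 9 → satisfies claim

That makes 1 counterexample.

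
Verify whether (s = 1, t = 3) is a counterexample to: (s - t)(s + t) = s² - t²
No

Substituting s = 1, t = 3:
LHS = (1 - 3)(1 + 3) = -8
RHS = 1² - 3² = -8

The sides agree, so this pair does not disprove the claim.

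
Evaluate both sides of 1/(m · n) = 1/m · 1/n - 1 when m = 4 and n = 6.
LHS = 1/(4 · 6) = 1/24
RHS = 1/4 · 1/6 - 1 = -23/24

LHS ≠ RHS, so the equation does not hold here.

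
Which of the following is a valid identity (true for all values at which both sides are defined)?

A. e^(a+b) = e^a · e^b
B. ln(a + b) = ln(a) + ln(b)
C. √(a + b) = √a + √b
A: holds — e.g. at (3, 4), both sides equal e^7 ≈ 1097.
B: fails at (1, 1) — LHS = ln(2) ≈ 0.6931, RHS = 0.
C: fails at (2, 3) — LHS = √(5) ≈ 2.236, RHS = √(2) + √(3) ≈ 3.146.

Answer: A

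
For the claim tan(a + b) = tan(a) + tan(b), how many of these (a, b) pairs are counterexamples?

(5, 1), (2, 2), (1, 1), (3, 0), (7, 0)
Testing each pair:
(5, 1): LHS = tan(6) ≈ -0.291, RHS = tan(5) + tan(1) ≈ -1.823 → counterexample
(2, 2): LHS = tan(4) ≈ 1.158, RHS = 2·tan(2) ≈ -4.37 → counterexample
(1, 1): LHS = tan(2) ≈ -2.185, RHS = 2·tan(1) ≈ 3.115 → counterexample
(3, 0): LHS = tan(3) ≈ -0.1425, RHS = tan(3) ≈ -0.1425 → satisfies claim
(7, 0): LHS = tan(7) ≈ 0.8714, RHS = tan(7) ≈ 0.8714 → satisfies claim

That makes 3 counterexamples.

Answer: 3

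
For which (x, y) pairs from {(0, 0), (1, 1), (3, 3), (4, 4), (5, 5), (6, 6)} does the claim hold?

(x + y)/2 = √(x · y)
All pairs

Testing each pair:
(0, 0): LHS = 0, RHS = 0 → holds
(1, 1): LHS = 1, RHS = 1 → holds
(3, 3): LHS = 3, RHS = 3 → holds
(4, 4): LHS = 4, RHS = 4 → holds
(5, 5): LHS = 5, RHS = 5 → holds
(6, 6): LHS = 6, RHS = 6 → holds

Every pair satisfies the claim.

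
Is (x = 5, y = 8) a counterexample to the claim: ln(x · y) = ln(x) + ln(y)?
Substituting x = 5, y = 8:
LHS = ln(5 · 8) = ln(40) ≈ 3.689
RHS = ln(5) + ln(8) ≈ 3.689

The sides agree, so this pair does not disprove the claim.

Answer: No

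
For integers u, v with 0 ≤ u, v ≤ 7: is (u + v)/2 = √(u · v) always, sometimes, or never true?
It holds at (u, v) = (0, 0) (both sides equal 0), but fails at (u, v) = (2, 6) (LHS = 4, RHS = 2·√(3) ≈ 3.464).

Answer: Sometimes true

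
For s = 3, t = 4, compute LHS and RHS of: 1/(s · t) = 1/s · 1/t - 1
LHS = 1/(3 · 4) = 1/12
RHS = 1/3 · 1/4 - 1 = -11/12

LHS ≠ RHS, so the equation does not hold here.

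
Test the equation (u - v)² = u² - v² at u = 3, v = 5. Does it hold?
Substituting u = 3, v = 5:

LHS = (3 - 5)² = 4
RHS = 3² - 5² = -16

LHS ≠ RHS, so the equation does not hold at this point.

Answer: Fails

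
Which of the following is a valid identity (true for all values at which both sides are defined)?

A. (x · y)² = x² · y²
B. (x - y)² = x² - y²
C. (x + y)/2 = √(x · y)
A: holds — e.g. at (3, 7), both sides equal 441.
B: fails at (3, 4) — LHS = 1, RHS = -7.
C: fails at (6, 7) — LHS = 13/2, RHS = √(42) ≈ 6.481.

Answer: A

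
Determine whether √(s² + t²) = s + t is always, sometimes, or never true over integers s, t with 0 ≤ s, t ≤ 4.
Sometimes true

It holds at (s, t) = (2, 0) (both sides equal 2), but fails at (s, t) = (4, 4) (LHS = 4·√(2) ≈ 5.657, RHS = 8).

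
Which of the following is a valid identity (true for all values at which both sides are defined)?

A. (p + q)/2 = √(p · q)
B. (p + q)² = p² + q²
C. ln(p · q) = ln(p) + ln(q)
C

A: fails at (3, 7) — LHS = 5, RHS = √(21) ≈ 4.583.
B: fails at (2, 2) — LHS = 16, RHS = 8.
C: holds — e.g. at (3, 5), both sides equal ln(15) ≈ 2.708.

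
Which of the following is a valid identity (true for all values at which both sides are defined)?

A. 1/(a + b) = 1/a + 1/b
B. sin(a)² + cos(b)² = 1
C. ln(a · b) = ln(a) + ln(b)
A: fails at (4, 5) — LHS = 1/9, RHS = 9/20.
B: fails at (3, 5) — LHS = sin(3)² + cos(5)² ≈ 0.1004, RHS = 1.
C: holds — e.g. at (5, 5), both sides equal ln(25) ≈ 3.219.

Answer: C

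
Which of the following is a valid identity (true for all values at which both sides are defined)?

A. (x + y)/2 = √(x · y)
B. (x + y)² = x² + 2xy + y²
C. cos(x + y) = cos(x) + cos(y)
B

A: fails at (0, 1) — LHS = 1/2, RHS = 0.
B: holds — e.g. at (4, 4), both sides equal 64.
C: fails at (2, 5) — LHS = cos(7) ≈ 0.7539, RHS = cos(2) + cos(5) ≈ -0.1325.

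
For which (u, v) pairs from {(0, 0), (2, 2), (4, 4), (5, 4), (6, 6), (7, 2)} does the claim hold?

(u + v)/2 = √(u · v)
(0, 0), (2, 2), (4, 4), (6, 6)

Testing each pair:
(0, 0): LHS = 0, RHS = 0 → holds
(2, 2): LHS = 2, RHS = 2 → holds
(4, 4): LHS = 4, RHS = 4 → holds
(5, 4): LHS = 9/2, RHS = 2·√(5) ≈ 4.472 → fails
(6, 6): LHS = 6, RHS = 6 → holds
(7, 2): LHS = 9/2, RHS = √(14) ≈ 3.742 → fails

4 of 6 pairs satisfy the claim.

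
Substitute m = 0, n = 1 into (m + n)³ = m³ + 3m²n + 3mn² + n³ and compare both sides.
LHS = (0 + 1)³ = 1
RHS = 0³ + 3·0²·1 + 3·0·1² + 1³ = 1

LHS = RHS: the two sides agree.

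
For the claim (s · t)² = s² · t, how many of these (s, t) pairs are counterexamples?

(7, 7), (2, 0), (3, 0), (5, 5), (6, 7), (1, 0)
3

Testing each pair:
(7, 7): LHS = 2401, RHS = 343 → counterexample
(2, 0): LHS = 0, RHS = 0 → satisfies claim
(3, 0): LHS = 0, RHS = 0 → satisfies claim
(5, 5): LHS = 625, RHS = 125 → counterexample
(6, 7): LHS = 1764, RHS = 252 → counterexample
(1, 0): LHS = 0, RHS = 0 → satisfies claim

That makes 3 counterexamples.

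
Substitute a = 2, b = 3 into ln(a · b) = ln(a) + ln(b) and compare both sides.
LHS = ln(2 · 3) = ln(6) ≈ 1.792
RHS = ln(2) + ln(3) ≈ 1.792

LHS = RHS: the two sides agree.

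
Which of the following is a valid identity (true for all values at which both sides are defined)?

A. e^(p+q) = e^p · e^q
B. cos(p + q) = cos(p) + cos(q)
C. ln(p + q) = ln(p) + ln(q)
A: holds — e.g. at (1, 5), both sides equal e^6 ≈ 403.4.
B: fails at (3, 7) — LHS = cos(10) ≈ -0.8391, RHS = cos(3) + cos(7) ≈ -0.2361.
C: fails at (1, 4) — LHS = ln(5) ≈ 1.609, RHS = ln(4) ≈ 1.386.

Answer: A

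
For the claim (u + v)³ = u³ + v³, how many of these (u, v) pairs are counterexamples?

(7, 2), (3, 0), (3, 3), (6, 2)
3

Testing each pair:
(7, 2): LHS = 729, RHS = 351 → counterexample
(3, 0): LHS = 27, RHS = 27 → satisfies claim
(3, 3): LHS = 216, RHS = 54 → counterexample
(6, 2): LHS = 512, RHS = 224 → counterexample

That makes 3 counterexamples.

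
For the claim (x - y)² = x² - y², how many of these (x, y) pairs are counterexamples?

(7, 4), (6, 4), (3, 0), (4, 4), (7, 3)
3

Testing each pair:
(7, 4): LHS = 9, RHS = 33 → counterexample
(6, 4): LHS = 4, RHS = 20 → counterexample
(3, 0): LHS = 9, RHS = 9 → satisfies claim
(4, 4): LHS = 0, RHS = 0 → satisfies claim
(7, 3): LHS = 16, RHS = 40 → counterexample

That makes 3 counterexamples.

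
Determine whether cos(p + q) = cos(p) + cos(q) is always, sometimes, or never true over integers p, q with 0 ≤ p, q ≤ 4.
Never true

The claim fails for every pair in the range. For instance at (p, q) = (4, 1): LHS = cos(5) ≈ 0.2837, RHS = cos(4) + cos(1) ≈ -0.1133.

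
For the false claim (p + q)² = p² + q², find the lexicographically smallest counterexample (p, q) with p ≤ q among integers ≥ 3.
(p, q) = (3, 3)

Substituting (3, 3) into the claim:
LHS = (3 + 3)² = 36
RHS = 3² + 3² = 18

Since LHS ≠ RHS, this pair disproves the claim, and no lexicographically smaller pair (p ≤ q, integers ≥ 3) does.

For instance (4, 8) is also a counterexample (LHS = 144, RHS = 80), but it's lexicographically larger.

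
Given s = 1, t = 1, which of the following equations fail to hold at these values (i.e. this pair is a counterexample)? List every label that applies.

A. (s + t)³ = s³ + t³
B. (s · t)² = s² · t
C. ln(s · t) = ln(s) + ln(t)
A

Evaluating each claim at the given values:
A. LHS = 8, RHS = 2 → fails here (LHS ≠ RHS)
B. LHS = 1, RHS = 1 → holds here (LHS = RHS)
C. LHS = 0, RHS = 0 → holds here (LHS = RHS)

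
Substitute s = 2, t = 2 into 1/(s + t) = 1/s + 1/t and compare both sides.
LHS = 1/(2 + 2) = 1/4
RHS = 1/2 + 1/2 = 1

LHS ≠ RHS, so the equation does not hold here.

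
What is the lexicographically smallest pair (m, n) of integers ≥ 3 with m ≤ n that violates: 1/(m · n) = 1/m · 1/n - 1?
Substituting (3, 3) into the claim:
LHS = 1/(3 · 3) = 1/9
RHS = 1/3 · 1/3 - 1 = -8/9

Since LHS ≠ RHS, this pair disproves the claim, and no lexicographically smaller pair (m ≤ n, integers ≥ 3) does.

For instance (3, 10) is also a counterexample (LHS = 1/30, RHS = -29/30), but it's lexicographically larger.

Answer: (m, n) = (3, 3)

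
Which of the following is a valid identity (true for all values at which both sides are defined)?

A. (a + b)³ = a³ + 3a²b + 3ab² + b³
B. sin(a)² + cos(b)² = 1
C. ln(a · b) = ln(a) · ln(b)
A

A: holds — e.g. at (5, 5), both sides equal 1000.
B: fails at (1, 5) — LHS = cos(5)² + sin(1)² ≈ 0.7885, RHS = 1.
C: fails at (3, 5) — LHS = ln(15) ≈ 2.708, RHS = ln(3)·ln(5) ≈ 1.768.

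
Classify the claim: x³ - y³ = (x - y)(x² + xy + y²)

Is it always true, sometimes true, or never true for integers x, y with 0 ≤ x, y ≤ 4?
The identity holds for every pair in the range. For instance at (x, y) = (4, 2): both sides equal 56.

Answer: Always true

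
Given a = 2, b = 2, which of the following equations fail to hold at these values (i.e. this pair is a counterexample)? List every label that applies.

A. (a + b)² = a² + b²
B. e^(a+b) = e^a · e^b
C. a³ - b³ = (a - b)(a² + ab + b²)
Evaluating each claim at the given values:
A. LHS = 16, RHS = 8 → fails here (LHS ≠ RHS)
B. LHS = e^4 ≈ 54.6, RHS = e^4 ≈ 54.6 → holds here (LHS = RHS)
C. LHS = 0, RHS = 0 → holds here (LHS = RHS)

Answer: A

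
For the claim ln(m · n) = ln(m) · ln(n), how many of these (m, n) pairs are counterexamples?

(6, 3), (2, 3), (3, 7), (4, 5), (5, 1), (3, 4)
6

Testing each pair:
(6, 3): LHS = ln(18) ≈ 2.89, RHS = ln(3)·ln(6) ≈ 1.968 → counterexample
(2, 3): LHS = ln(6) ≈ 1.792, RHS = ln(2)·ln(3) ≈ 0.7615 → counterexample
(3, 7): LHS = ln(21) ≈ 3.045, RHS = ln(3)·ln(7) ≈ 2.138 → counterexample
(4, 5): LHS = ln(20) ≈ 2.996, RHS = ln(4)·ln(5) ≈ 2.231 → counterexample
(5, 1): LHS = ln(5) ≈ 1.609, RHS = 0 → counterexample
(3, 4): LHS = ln(12) ≈ 2.485, RHS = ln(3)·ln(4) ≈ 1.523 → counterexample

That makes 6 counterexamples.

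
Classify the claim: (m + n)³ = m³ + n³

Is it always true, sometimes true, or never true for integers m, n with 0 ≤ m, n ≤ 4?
Sometimes true

It holds at (m, n) = (0, 0) (both sides equal 0), but fails at (m, n) = (1, 2) (LHS = 27, RHS = 9).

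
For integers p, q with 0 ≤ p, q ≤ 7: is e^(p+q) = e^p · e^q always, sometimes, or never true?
The identity holds for every pair in the range. For instance at (p, q) = (7, 3): both sides equal e^10 ≈ 22026.5.

Answer: Always true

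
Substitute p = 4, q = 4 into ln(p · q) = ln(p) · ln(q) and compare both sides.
LHS = ln(4 · 4) = ln(16) ≈ 2.773
RHS = ln(4) · ln(4) = ln(4)² ≈ 1.922

LHS ≠ RHS (they differ by about 0.8508), so the equation does not hold here.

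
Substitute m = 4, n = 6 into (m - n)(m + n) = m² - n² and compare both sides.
LHS = (4 - 6)(4 + 6) = -20
RHS = 4² - 6² = -20

LHS = RHS: the two sides agree.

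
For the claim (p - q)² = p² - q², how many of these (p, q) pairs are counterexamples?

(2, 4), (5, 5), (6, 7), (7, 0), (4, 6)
3

Testing each pair:
(2, 4): LHS = 4, RHS = -12 → counterexample
(5, 5): LHS = 0, RHS = 0 → satisfies claim
(6, 7): LHS = 1, RHS = -13 → counterexample
(7, 0): LHS = 49, RHS = 49 → satisfies claim
(4, 6): LHS = 4, RHS = -20 → counterexample

That makes 3 counterexamples.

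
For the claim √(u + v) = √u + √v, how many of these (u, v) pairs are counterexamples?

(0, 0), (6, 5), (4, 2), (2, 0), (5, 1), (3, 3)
Testing each pair:
(0, 0): LHS = 0, RHS = 0 → satisfies claim
(6, 5): LHS = √(11) ≈ 3.317, RHS = √(5) + √(6) ≈ 4.686 → counterexample
(4, 2): LHS = √(6) ≈ 2.449, RHS = √(2) + 2 ≈ 3.414 → counterexample
(2, 0): LHS = √(2) ≈ 1.414, RHS = √(2) ≈ 1.414 → satisfies claim
(5, 1): LHS = √(6) ≈ 2.449, RHS = 1 + √(5) ≈ 3.236 → counterexample
(3, 3): LHS = √(6) ≈ 2.449, RHS = 2·√(3) ≈ 3.464 → counterexample

That makes 4 counterexamples.

Answer: 4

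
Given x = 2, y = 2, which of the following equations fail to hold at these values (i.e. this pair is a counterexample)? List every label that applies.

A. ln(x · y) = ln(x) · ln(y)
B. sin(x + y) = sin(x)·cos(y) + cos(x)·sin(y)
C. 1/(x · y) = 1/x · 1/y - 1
Evaluating each claim at the given values:
A. LHS = ln(4) ≈ 1.386, RHS = ln(2)² ≈ 0.4805 → fails here (LHS ≠ RHS)
B. LHS = sin(4) ≈ -0.7568, RHS = 2·sin(2)·cos(2) ≈ -0.7568 → holds here (LHS = RHS)
C. LHS = 1/4, RHS = -3/4 → fails here (LHS ≠ RHS)

Answer: A, C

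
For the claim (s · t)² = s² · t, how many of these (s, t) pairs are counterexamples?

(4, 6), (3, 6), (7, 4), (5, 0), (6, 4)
4

Testing each pair:
(4, 6): LHS = 576, RHS = 96 → counterexample
(3, 6): LHS = 324, RHS = 54 → counterexample
(7, 4): LHS = 784, RHS = 196 → counterexample
(5, 0): LHS = 0, RHS = 0 → satisfies claim
(6, 4): LHS = 576, RHS = 144 → counterexample

That makes 4 counterexamples.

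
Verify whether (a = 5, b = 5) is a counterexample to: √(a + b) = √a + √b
Yes

Substituting a = 5, b = 5:
LHS = √(5 + 5) = √(10) ≈ 3.162
RHS = √5 + √5 = 2·√(5) ≈ 4.472

Since LHS ≠ RHS, this pair disproves the claim.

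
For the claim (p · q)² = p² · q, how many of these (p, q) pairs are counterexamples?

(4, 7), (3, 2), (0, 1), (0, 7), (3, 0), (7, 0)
2

Testing each pair:
(4, 7): LHS = 784, RHS = 112 → counterexample
(3, 2): LHS = 36, RHS = 18 → counterexample
(0, 1): LHS = 0, RHS = 0 → satisfies claim
(0, 7): LHS = 0, RHS = 0 → satisfies claim
(3, 0): LHS = 0, RHS = 0 → satisfies claim
(7, 0): LHS = 0, RHS = 0 → satisfies claim

That makes 2 counterexamples.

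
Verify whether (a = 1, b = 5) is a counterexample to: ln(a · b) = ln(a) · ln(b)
Yes

Substituting a = 1, b = 5:
LHS = ln(1 · 5) = ln(5) ≈ 1.609
RHS = ln(1) · ln(5) = 0

Since LHS ≠ RHS, this pair disproves the claim.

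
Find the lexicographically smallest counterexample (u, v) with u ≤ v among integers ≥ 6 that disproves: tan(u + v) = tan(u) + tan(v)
Substituting (6, 6) into the claim:
LHS = tan(6 + 6) = tan(12) ≈ -0.6359
RHS = tan(6) + tan(6) = 2·tan(6) ≈ -0.582

Since LHS ≠ RHS, this pair disproves the claim, and no lexicographically smaller pair (u ≤ v, integers ≥ 6) does.

For instance (6, 8) is also a counterexample (LHS = tan(14) ≈ 7.245, RHS = tan(8) + tan(6) ≈ -7.091), but it's lexicographically larger.

Answer: (u, v) = (6, 6)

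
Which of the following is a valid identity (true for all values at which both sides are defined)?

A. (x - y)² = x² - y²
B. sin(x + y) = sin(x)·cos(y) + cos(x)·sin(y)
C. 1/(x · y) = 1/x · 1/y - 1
A: fails at (2, 3) — LHS = 1, RHS = -5.
B: holds — e.g. at (3, 7), both sides equal sin(10) ≈ -0.544.
C: fails at (3, 4) — LHS = 1/12, RHS = -11/12.

Answer: B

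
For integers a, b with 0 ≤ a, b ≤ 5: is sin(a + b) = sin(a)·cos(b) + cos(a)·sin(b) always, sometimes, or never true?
Always true

The identity holds for every pair in the range. For instance at (a, b) = (4, 2): both sides equal sin(6) ≈ -0.2794.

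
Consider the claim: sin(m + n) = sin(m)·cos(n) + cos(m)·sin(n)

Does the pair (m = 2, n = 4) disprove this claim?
Substituting m = 2, n = 4:
LHS = sin(2 + 4) = sin(6) ≈ -0.2794
RHS = sin(2)·cos(4) + cos(2)·sin(4) = sin(2)·cos(4) + sin(4)·cos(2) ≈ -0.2794

The sides agree, so this pair does not disprove the claim.

Answer: No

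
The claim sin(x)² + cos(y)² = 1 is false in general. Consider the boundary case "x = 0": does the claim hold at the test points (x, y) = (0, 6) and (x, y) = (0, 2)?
No, fails at both test points

At (0, 6): LHS = cos(6)² ≈ 0.9219 ≠ RHS = 1
At (0, 2): LHS = cos(2)² ≈ 0.1732 ≠ RHS = 1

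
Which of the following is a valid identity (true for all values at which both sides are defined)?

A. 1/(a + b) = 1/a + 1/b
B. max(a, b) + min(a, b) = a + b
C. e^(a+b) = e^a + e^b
B

A: fails at (1, 5) — LHS = 1/6, RHS = 6/5.
B: holds — e.g. at (2, 4), both sides equal 6.
C: fails at (2, 5) — LHS = e^7 ≈ 1097, RHS = e^2 + e^5 ≈ 155.8.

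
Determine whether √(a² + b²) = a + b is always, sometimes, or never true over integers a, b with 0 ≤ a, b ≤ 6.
Sometimes true

It holds at (a, b) = (0, 0) (both sides equal 0), but fails at (a, b) = (2, 1) (LHS = √(5) ≈ 2.236, RHS = 3).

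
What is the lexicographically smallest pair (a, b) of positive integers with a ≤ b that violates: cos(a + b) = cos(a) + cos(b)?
(a, b) = (1, 1)

Substituting (1, 1) into the claim:
LHS = cos(1 + 1) = cos(2) ≈ -0.4161
RHS = cos(1) + cos(1) = 2·cos(1) ≈ 1.081

Since LHS ≠ RHS, this pair disproves the claim, and no lexicographically smaller pair (a ≤ b, positive integers) does.

For instance (4, 4) is also a counterexample (LHS = cos(8) ≈ -0.1455, RHS = 2·cos(4) ≈ -1.307), but it's lexicographically larger.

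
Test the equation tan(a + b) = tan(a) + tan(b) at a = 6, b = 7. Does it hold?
Substituting a = 6, b = 7:

LHS = tan(6 + 7) = tan(13) ≈ 0.463
RHS = tan(6) + tan(7) ≈ 0.5804

LHS ≠ RHS, so the equation does not hold at this point.

Answer: Fails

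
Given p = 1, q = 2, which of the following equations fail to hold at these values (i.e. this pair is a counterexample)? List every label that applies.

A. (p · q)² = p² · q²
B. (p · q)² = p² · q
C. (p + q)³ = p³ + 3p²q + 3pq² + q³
B

Evaluating each claim at the given values:
A. LHS = 4, RHS = 4 → holds here (LHS = RHS)
B. LHS = 4, RHS = 2 → fails here (LHS ≠ RHS)
C. LHS = 27, RHS = 27 → holds here (LHS = RHS)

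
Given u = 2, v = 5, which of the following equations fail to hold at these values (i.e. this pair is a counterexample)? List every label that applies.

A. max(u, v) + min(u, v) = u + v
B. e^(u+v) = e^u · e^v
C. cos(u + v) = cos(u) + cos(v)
C

Evaluating each claim at the given values:
A. LHS = 7, RHS = 7 → holds here (LHS = RHS)
B. LHS = e^7 ≈ 1097, RHS = e^7 ≈ 1097 → holds here (LHS = RHS)
C. LHS = cos(7) ≈ 0.7539, RHS = cos(2) + cos(5) ≈ -0.1325 → fails here (LHS ≠ RHS)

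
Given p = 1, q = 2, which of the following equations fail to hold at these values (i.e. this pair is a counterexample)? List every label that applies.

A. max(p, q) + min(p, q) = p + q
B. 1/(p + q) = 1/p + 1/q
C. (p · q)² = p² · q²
Evaluating each claim at the given values:
A. LHS = 3, RHS = 3 → holds here (LHS = RHS)
B. LHS = 1/3, RHS = 3/2 → fails here (LHS ≠ RHS)
C. LHS = 4, RHS = 4 → holds here (LHS = RHS)

Answer: B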